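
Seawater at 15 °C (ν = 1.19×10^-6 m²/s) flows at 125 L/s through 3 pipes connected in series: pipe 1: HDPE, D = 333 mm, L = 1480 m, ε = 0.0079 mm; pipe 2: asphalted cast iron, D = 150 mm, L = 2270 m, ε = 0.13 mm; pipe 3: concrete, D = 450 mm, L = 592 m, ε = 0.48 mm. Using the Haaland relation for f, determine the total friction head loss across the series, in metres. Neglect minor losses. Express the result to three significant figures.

Pipe 1: V = 1.435 m/s, Re = 4.02×10^5, ε/D = 2.37×10^-5, f = 0.01383, h_1 = f(L/D)V²/2g = 6.455 m
Pipe 2: V = 7.074 m/s, Re = 8.92×10^5, ε/D = 8.67×10^-4, f = 0.01934, h_2 = f(L/D)V²/2g = 746.3 m
Pipe 3: V = 0.7860 m/s, Re = 2.97×10^5, ε/D = 0.00107, f = 0.02081, h_3 = f(L/D)V²/2g = 0.8618 m
Series → Q common, losses add: H = Σh = 753.6 m

H ≈ 754 m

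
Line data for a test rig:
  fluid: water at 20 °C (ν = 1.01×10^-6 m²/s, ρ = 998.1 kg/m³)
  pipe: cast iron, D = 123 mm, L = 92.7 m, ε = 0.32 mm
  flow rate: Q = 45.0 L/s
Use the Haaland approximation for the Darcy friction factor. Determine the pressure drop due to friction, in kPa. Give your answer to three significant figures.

Δp ≈ 138 kPa

V = 4Q/(πD²) = 4·0.0450/(π·0.123²) = 3.787 m/s
Re = VD/ν = 3.787·0.123/1.01×10^-6 = 4.61×10^5 → turbulent
ε/D = 0.32/123 = 0.00260
Haaland: f = 0.02549
h_f = f(L/D)V²/(2g) = 0.02549·(92.7/0.123)·3.787²/(2·9.81) = 14.04 m
Δp = ρg·h_f = 998.1·9.81·14.04 = 137.5 kPa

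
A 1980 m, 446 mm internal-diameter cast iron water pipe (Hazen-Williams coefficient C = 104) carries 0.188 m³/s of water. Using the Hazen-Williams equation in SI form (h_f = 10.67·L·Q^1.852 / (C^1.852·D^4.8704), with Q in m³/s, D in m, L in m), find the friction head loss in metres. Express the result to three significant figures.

h_f = 10.67·1980·0.188^1.852 / (104^1.852·0.446^4.8704) = 8.972 m

h_f ≈ 8.97 m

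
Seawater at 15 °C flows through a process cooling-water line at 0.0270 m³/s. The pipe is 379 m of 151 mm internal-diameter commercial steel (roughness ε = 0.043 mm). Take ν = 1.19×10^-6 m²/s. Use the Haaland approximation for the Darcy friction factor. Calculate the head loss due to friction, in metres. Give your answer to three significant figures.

V = 4Q/(πD²) = 4·0.0270/(π·0.151²) = 1.508 m/s
Re = VD/ν = 1.508·0.151/1.19×10^-6 = 1.91×10^5 → turbulent
ε/D = 0.043/151 = 2.85×10^-4
Haaland: f = 0.01750
h_f = f(L/D)V²/(2g) = 0.01750·(379/0.151)·1.508²/(2·9.81) = 5.090 m

h_f ≈ 5.09 m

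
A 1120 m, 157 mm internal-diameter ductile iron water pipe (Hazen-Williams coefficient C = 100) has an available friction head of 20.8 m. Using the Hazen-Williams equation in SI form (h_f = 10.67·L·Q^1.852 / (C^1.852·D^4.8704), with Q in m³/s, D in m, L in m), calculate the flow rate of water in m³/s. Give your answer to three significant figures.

Rearranging: Q = [h_f·C^1.852·D^4.8704 / (10.67·L)]^(1/1.852)
Q = [20.8·100^1.852·0.157^4.8704 / (10.67·1120)]^0.540 = 0.02486 m³/s

Q ≈ 0.0249 m³/s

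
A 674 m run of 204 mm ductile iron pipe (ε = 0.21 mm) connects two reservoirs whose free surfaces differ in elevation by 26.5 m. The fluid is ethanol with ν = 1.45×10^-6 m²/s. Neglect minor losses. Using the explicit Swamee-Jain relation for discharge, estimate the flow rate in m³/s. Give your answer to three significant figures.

Q ≈ 0.0905 m³/s

Swamee-Jain (Type II): Q = -0.965·√(gD⁵h_f/L)·ln[ε/(3.7D) + √(3.17ν²L/(gD³h_f))]
√(gD⁵h_f/L) = √(9.81·0.204⁵·26.5/674) = 0.01167
ε/(3.7D) = 2.78×10^-4; √(3.17ν²L/(gD³h_f)) = 4.51×10^-5
Q = -0.965·0.01167·ln(3.233×10^-4) = 0.09053 m³/s
Check: V = 2.77 m/s, Re = 3.90×10^5, f = 0.02065, h_f = 26.7 m ≈ 26.5 m ✓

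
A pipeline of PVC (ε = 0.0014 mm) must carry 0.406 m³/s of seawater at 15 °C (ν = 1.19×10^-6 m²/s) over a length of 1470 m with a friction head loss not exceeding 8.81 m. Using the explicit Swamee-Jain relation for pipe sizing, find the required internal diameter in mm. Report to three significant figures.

D ≈ 492 mm

Swamee-Jain (Type III): D = 0.66·[ε^1.25·(LQ²/(gh_f))^4.75 + ν·Q^9.4·(L/(gh_f))^5.2]^0.04
LQ²/(gh_f) = 2.804; L/(gh_f) = 17.01
Term 1 = ε^1.25·(…)^4.75 = 6.45×10^-6; Term 2 = ν·Q^9.4·(…)^5.2 = 6.24×10^-4
D = 0.66·(6.45×10^-6 + 6.24×10^-4)^0.04 = 0.4915 m = 492 mm
Check: V = 2.14 m/s, Re = 8.84×10^5, f = 0.01192, h_f = 8.32 m ≈ 8.81 m ✓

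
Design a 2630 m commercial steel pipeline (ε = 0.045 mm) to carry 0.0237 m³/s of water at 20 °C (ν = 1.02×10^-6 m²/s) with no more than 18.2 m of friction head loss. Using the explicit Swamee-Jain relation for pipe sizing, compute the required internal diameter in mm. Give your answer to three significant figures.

D ≈ 166 mm

Swamee-Jain (Type III): D = 0.66·[ε^1.25·(LQ²/(gh_f))^4.75 + ν·Q^9.4·(L/(gh_f))^5.2]^0.04
LQ²/(gh_f) = 0.008274; L/(gh_f) = 14.73
Term 1 = ε^1.25·(…)^4.75 = 4.74×10^-16; Term 2 = ν·Q^9.4·(…)^5.2 = 6.40×10^-16
D = 0.66·(4.74×10^-16 + 6.40×10^-16)^0.04 = 0.1665 m = 166 mm
Check: V = 1.09 m/s, Re = 1.78×10^5, f = 0.01786, h_f = 17.0 m ≈ 18.2 m ✓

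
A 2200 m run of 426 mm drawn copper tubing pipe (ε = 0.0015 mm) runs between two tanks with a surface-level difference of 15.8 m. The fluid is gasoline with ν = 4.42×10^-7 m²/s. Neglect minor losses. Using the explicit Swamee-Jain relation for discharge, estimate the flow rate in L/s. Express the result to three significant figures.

Q ≈ 345 L/s

Swamee-Jain (Type II): Q = -0.965·√(gD⁵h_f/L)·ln[ε/(3.7D) + √(3.17ν²L/(gD³h_f))]
√(gD⁵h_f/L) = √(9.81·0.426⁵·15.8/2200) = 0.03144
ε/(3.7D) = 9.52×10^-7; √(3.17ν²L/(gD³h_f)) = 1.07×10^-5
Q = -0.965·0.03144·ln(1.161×10^-5) = 0.3448 m³/s
Check: V = 2.42 m/s, Re = 2.33×10^6, f = 0.01027, h_f = 15.8 m ≈ 15.8 m ✓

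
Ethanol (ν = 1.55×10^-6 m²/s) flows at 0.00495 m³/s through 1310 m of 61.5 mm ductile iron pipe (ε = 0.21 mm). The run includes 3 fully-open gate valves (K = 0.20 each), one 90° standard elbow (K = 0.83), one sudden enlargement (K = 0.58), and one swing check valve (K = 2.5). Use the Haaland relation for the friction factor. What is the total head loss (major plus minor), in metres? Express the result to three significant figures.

H_L ≈ 87.4 m

V = 4Q/(πD²) = 1.666 m/s; V²/2g = 0.1415 m
Re = 6.61×10^4, ε/D = 0.00341 → f = 0.02880 (Haaland)
Major: h_f = f(L/D)·V²/2g = 0.02880·21301·0.1415 = 86.81 m
Minor: ΣK = 4.51; h_m = ΣK·V²/2g = 0.6383 m
Total H_L = 86.81 + 0.6383 = 87.44 m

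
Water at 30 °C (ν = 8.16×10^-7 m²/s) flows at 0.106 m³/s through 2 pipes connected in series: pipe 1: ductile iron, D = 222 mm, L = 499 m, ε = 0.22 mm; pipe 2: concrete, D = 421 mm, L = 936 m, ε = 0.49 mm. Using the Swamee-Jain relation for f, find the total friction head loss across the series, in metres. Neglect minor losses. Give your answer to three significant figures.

Pipe 1: V = 2.738 m/s, Re = 7.45×10^5, ε/D = 9.91×10^-4, f = 0.02010, h_1 = f(L/D)V²/2g = 17.27 m
Pipe 2: V = 0.7615 m/s, Re = 3.93×10^5, ε/D = 0.00116, f = 0.02119, h_2 = f(L/D)V²/2g = 1.392 m
Series → Q common, losses add: H = Σh = 18.67 m

H ≈ 18.7 m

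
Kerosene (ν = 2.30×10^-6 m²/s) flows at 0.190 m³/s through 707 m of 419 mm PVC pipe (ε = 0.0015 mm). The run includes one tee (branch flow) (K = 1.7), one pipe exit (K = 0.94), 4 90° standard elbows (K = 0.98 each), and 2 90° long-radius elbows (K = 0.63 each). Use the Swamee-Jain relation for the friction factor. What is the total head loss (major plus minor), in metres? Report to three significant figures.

H_L ≈ 3.19 m

V = 4Q/(πD²) = 1.378 m/s; V²/2g = 0.09678 m
Re = 2.51×10^5, ε/D = 3.58×10^-6 → f = 0.01490 (Swamee-Jain)
Major: h_f = f(L/D)·V²/2g = 0.01490·1687·0.09678 = 2.434 m
Minor: ΣK = 7.82; h_m = ΣK·V²/2g = 0.7568 m
Total H_L = 2.434 + 0.7568 = 3.191 m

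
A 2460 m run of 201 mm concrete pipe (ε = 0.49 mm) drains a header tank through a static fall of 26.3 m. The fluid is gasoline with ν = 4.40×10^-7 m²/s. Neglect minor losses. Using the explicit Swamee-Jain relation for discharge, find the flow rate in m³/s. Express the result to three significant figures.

Q ≈ 0.0412 m³/s

Swamee-Jain (Type II): Q = -0.965·√(gD⁵h_f/L)·ln[ε/(3.7D) + √(3.17ν²L/(gD³h_f))]
√(gD⁵h_f/L) = √(9.81·0.201⁵·26.3/2460) = 0.005866
ε/(3.7D) = 6.59×10^-4; √(3.17ν²L/(gD³h_f)) = 2.68×10^-5
Q = -0.965·0.005866·ln(6.857×10^-4) = 0.04124 m³/s
Check: V = 1.30 m/s, Re = 5.94×10^5, f = 0.02507, h_f = 26.4 m ≈ 26.3 m ✓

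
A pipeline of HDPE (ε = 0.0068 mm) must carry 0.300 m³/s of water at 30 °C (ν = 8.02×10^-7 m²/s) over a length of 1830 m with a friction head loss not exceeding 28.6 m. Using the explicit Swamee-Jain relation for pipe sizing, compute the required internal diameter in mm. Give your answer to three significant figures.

Swamee-Jain (Type III): D = 0.66·[ε^1.25·(LQ²/(gh_f))^4.75 + ν·Q^9.4·(L/(gh_f))^5.2]^0.04
LQ²/(gh_f) = 0.5870; L/(gh_f) = 6.523
Term 1 = ε^1.25·(…)^4.75 = 2.77×10^-8; Term 2 = ν·Q^9.4·(…)^5.2 = 1.68×10^-7
D = 0.66·(2.77×10^-8 + 1.68×10^-7)^0.04 = 0.3558 m = 356 mm
Check: V = 3.02 m/s, Re = 1.34×10^6, f = 0.01160, h_f = 27.7 m ≈ 28.6 m ✓

D ≈ 356 mm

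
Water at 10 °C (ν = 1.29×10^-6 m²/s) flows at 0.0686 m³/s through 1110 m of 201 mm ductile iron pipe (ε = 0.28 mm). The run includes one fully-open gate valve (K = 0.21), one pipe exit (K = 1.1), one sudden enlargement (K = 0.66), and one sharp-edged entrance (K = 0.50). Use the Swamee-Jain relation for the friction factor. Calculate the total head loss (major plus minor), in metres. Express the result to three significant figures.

H_L ≈ 29.7 m

V = 4Q/(πD²) = 2.162 m/s; V²/2g = 0.2382 m
Re = 3.37×10^5, ε/D = 0.00139 → f = 0.02216 (Swamee-Jain)
Major: h_f = f(L/D)·V²/2g = 0.02216·5522·0.2382 = 29.15 m
Minor: ΣK = 2.47; h_m = ΣK·V²/2g = 0.5884 m
Total H_L = 29.15 + 0.5884 = 29.73 m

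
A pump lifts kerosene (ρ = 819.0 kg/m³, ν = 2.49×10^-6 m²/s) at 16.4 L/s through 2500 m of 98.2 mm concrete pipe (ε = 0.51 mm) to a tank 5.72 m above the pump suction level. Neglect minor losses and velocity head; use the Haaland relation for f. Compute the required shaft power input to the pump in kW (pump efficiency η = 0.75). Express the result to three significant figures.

P_shaft ≈ 34.9 kW

V = 4Q/(πD²) = 2.165 m/s; Re = 8.54×10^4; ε/D = 0.00519; f = 0.03175
h_f = f(L/D)V²/2g = 193.2 m
Total head H = z + h_f = 5.72 + 193.2 = 198.9 m
P_hyd = ρgQH = 819.0·9.81·0.0164·198.9 = 26.21 kW
P_shaft = P_hyd/η = 26.21/0.75 = 34.94 kW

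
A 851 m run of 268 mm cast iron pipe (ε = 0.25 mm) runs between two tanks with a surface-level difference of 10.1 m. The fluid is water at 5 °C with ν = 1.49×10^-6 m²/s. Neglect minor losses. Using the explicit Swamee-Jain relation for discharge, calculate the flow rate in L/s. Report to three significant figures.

Swamee-Jain (Type II): Q = -0.965·√(gD⁵h_f/L)·ln[ε/(3.7D) + √(3.17ν²L/(gD³h_f))]
√(gD⁵h_f/L) = √(9.81·0.268⁵·10.1/851) = 0.01269
ε/(3.7D) = 2.52×10^-4; √(3.17ν²L/(gD³h_f)) = 5.60×10^-5
Q = -0.965·0.01269·ln(3.082×10^-4) = 0.09899 m³/s
Check: V = 1.75 m/s, Re = 3.16×10^5, f = 0.02041, h_f = 10.2 m ≈ 10.1 m ✓

Q ≈ 99.0 L/s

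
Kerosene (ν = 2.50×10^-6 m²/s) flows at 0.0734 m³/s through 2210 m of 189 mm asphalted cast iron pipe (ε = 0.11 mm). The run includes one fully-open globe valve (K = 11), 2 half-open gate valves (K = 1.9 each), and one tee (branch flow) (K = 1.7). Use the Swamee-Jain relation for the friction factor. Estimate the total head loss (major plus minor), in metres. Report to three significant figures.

H_L ≈ 84.8 m

V = 4Q/(πD²) = 2.616 m/s; V²/2g = 0.3489 m
Re = 1.98×10^5, ε/D = 5.82×10^-4 → f = 0.01937 (Swamee-Jain)
Major: h_f = f(L/D)·V²/2g = 0.01937·11693·0.3489 = 79.02 m
Minor: ΣK = 16.5; h_m = ΣK·V²/2g = 5.756 m
Total H_L = 79.02 + 5.756 = 84.78 m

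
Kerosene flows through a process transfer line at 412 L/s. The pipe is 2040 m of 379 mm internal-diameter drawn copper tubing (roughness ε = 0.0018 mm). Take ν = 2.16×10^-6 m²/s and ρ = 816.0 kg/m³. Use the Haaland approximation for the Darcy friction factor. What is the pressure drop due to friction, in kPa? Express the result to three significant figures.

V = 4Q/(πD²) = 4·0.412/(π·0.379²) = 3.652 m/s
Re = VD/ν = 3.652·0.379/2.16×10^-6 = 6.41×10^5 → turbulent
ε/D = 0.0018/379 = 4.75×10^-6
Haaland: f = 0.01256
h_f = f(L/D)V²/(2g) = 0.01256·(2040/0.379)·3.652²/(2·9.81) = 45.97 m
Δp = ρg·h_f = 816.0·9.81·45.97 = 368.0 kPa

Δp ≈ 368 kPa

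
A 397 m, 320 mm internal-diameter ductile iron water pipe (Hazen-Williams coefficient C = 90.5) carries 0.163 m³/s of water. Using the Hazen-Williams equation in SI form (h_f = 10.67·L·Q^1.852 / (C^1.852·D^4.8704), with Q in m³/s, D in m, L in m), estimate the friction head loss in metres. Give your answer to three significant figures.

h_f = 10.67·397·0.163^1.852 / (90.5^1.852·0.320^4.8704) = 9.002 m

h_f ≈ 9.00 m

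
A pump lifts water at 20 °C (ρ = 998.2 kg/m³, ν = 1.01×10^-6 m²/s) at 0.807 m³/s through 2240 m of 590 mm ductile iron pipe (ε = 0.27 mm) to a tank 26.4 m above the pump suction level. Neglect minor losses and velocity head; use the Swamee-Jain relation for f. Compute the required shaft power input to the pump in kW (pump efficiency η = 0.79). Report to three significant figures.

V = 4Q/(πD²) = 2.952 m/s; Re = 1.72×10^6; ε/D = 4.58×10^-4; f = 0.01677
h_f = f(L/D)V²/2g = 28.27 m
Total head H = z + h_f = 26.4 + 28.27 = 54.67 m
P_hyd = ρgQH = 998.2·9.81·0.807·54.67 = 432.0 kW
P_shaft = P_hyd/η = 432.0/0.79 = 546.9 kW

P_shaft ≈ 547 kW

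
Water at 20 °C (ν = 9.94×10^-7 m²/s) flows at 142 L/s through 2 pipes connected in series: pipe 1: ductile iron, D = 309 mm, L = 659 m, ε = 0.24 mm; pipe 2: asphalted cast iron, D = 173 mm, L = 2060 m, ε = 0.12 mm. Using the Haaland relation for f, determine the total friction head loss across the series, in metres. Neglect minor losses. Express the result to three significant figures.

H ≈ 414 m

Pipe 1: V = 1.894 m/s, Re = 5.89×10^5, ε/D = 7.77×10^-4, f = 0.01905, h_1 = f(L/D)V²/2g = 7.425 m
Pipe 2: V = 6.041 m/s, Re = 1.05×10^6, ε/D = 6.94×10^-4, f = 0.01836, h_2 = f(L/D)V²/2g = 406.7 m
Series → Q common, losses add: H = Σh = 414.2 m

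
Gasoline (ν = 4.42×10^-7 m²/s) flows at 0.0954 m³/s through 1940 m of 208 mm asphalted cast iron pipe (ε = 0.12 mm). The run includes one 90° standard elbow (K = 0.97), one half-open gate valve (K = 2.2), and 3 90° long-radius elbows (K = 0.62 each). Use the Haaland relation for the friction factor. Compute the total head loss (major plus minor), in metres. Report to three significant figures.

H_L ≈ 67.9 m

V = 4Q/(πD²) = 2.808 m/s; V²/2g = 0.4018 m
Re = 1.32×10^6, ε/D = 5.77×10^-4 → f = 0.01759 (Haaland)
Major: h_f = f(L/D)·V²/2g = 0.01759·9327·0.4018 = 65.90 m
Minor: ΣK = 5.03; h_m = ΣK·V²/2g = 2.021 m
Total H_L = 65.90 + 2.021 = 67.92 m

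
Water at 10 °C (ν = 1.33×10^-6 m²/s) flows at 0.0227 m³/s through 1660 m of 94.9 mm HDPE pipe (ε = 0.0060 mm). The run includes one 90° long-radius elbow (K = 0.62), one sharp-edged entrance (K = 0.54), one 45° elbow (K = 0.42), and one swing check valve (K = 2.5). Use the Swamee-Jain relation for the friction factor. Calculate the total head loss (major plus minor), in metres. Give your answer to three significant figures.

H_L ≈ 147 m

V = 4Q/(πD²) = 3.209 m/s; V²/2g = 0.5249 m
Re = 2.29×10^5, ε/D = 6.32×10^-5 → f = 0.01573 (Swamee-Jain)
Major: h_f = f(L/D)·V²/2g = 0.01573·17492·0.5249 = 144.5 m
Minor: ΣK = 4.08; h_m = ΣK·V²/2g = 2.142 m
Total H_L = 144.5 + 2.142 = 146.6 m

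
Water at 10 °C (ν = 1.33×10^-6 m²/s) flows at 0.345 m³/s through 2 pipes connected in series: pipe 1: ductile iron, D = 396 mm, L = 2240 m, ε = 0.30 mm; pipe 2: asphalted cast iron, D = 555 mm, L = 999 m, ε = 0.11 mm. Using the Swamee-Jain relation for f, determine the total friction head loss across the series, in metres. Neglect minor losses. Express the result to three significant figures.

H ≈ 45.6 m

Pipe 1: V = 2.801 m/s, Re = 8.34×10^5, ε/D = 7.58×10^-4, f = 0.01892, h_1 = f(L/D)V²/2g = 42.80 m
Pipe 2: V = 1.426 m/s, Re = 5.95×10^5, ε/D = 1.98×10^-4, f = 0.01527, h_2 = f(L/D)V²/2g = 2.850 m
Series → Q common, losses add: H = Σh = 45.65 m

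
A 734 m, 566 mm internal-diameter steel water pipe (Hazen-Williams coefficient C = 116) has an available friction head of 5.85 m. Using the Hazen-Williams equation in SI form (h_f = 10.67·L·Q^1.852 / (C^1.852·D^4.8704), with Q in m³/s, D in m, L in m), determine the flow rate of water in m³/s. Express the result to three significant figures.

Q ≈ 0.532 m³/s

Rearranging: Q = [h_f·C^1.852·D^4.8704 / (10.67·L)]^(1/1.852)
Q = [5.85·116^1.852·0.566^4.8704 / (10.67·734)]^0.540 = 0.5323 m³/s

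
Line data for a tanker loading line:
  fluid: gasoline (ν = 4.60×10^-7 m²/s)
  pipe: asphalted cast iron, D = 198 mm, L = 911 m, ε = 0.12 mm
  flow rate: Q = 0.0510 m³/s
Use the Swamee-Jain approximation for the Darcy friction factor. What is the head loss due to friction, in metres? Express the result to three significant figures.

h_f ≈ 11.7 m

V = 4Q/(πD²) = 4·0.0510/(π·0.198²) = 1.656 m/s
Re = VD/ν = 1.656·0.198/4.60×10^-7 = 7.13×10^5 → turbulent
ε/D = 0.12/198 = 6.06×10^-4
Swamee-Jain: f = 0.01816
h_f = f(L/D)V²/(2g) = 0.01816·(911/0.198)·1.656²/(2·9.81) = 11.68 m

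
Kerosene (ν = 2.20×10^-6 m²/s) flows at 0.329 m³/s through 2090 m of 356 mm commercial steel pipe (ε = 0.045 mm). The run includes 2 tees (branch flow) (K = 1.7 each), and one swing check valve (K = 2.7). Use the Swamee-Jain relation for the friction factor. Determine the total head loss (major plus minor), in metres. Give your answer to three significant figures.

H_L ≈ 51.3 m

V = 4Q/(πD²) = 3.305 m/s; V²/2g = 0.5568 m
Re = 5.35×10^5, ε/D = 1.26×10^-4 → f = 0.01466 (Swamee-Jain)
Major: h_f = f(L/D)·V²/2g = 0.01466·5871·0.5568 = 47.94 m
Minor: ΣK = 6.10; h_m = ΣK·V²/2g = 3.397 m
Total H_L = 47.94 + 3.397 = 51.33 m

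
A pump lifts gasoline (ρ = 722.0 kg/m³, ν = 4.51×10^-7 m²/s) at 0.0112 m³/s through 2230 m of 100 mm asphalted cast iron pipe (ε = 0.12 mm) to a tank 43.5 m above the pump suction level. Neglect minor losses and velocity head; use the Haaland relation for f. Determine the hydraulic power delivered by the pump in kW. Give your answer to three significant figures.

V = 4Q/(πD²) = 1.426 m/s; Re = 3.16×10^5; ε/D = 0.00120; f = 0.02129
h_f = f(L/D)V²/2g = 49.21 m
Total head H = z + h_f = 43.5 + 49.21 = 92.71 m
P_hyd = ρgQH = 722.0·9.81·0.0112·92.71 = 7.355 kW

P_hyd ≈ 7.35 kW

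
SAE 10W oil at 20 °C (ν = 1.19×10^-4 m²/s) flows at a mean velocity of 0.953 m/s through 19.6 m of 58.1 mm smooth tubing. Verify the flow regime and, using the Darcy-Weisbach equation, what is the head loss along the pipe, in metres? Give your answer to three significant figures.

Re = VD/ν = 0.953·0.05810/1.19×10^-4 = 465 → laminar (Re < 2300)
f = 64/Re = 0.1375
h_f = f(L/D)V²/(2g) = 0.1375·(19.6/0.05810)·0.953²/(2·9.81) = 2.148 m

h_f ≈ 2.15 m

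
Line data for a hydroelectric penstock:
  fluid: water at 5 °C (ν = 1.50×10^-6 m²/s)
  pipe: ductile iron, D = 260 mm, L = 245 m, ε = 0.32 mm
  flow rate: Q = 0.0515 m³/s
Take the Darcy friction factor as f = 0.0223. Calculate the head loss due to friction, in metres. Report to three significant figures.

V = 4Q/(πD²) = 4·0.0515/(π·0.260²) = 0.9700 m/s
h_f = f(L/D)V²/(2g) = 0.02230·(245/0.260)·0.9700²/(2·9.81) = 1.008 m

h_f ≈ 1.01 m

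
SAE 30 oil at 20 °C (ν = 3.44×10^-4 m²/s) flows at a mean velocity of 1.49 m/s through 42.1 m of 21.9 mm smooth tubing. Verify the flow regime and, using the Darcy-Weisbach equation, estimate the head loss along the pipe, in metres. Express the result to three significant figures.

h_f ≈ 147 m

Re = VD/ν = 1.49·0.02190/3.44×10^-4 = 94.9 → laminar (Re < 2300)
f = 64/Re = 0.6747
h_f = f(L/D)V²/(2g) = 0.6747·(42.1/0.02190)·1.49²/(2·9.81) = 146.8 m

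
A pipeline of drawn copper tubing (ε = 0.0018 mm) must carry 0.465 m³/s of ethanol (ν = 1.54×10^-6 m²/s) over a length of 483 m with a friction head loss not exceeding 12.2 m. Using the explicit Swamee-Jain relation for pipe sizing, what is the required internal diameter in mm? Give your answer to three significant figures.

D ≈ 388 mm

Swamee-Jain (Type III): D = 0.66·[ε^1.25·(LQ²/(gh_f))^4.75 + ν·Q^9.4·(L/(gh_f))^5.2]^0.04
LQ²/(gh_f) = 0.8726; L/(gh_f) = 4.036
Term 1 = ε^1.25·(…)^4.75 = 3.45×10^-8; Term 2 = ν·Q^9.4·(…)^5.2 = 1.63×10^-6
D = 0.66·(3.45×10^-8 + 1.63×10^-6)^0.04 = 0.3876 m = 388 mm
Check: V = 3.94 m/s, Re = 9.92×10^5, f = 0.01174, h_f = 11.6 m ≈ 12.2 m ✓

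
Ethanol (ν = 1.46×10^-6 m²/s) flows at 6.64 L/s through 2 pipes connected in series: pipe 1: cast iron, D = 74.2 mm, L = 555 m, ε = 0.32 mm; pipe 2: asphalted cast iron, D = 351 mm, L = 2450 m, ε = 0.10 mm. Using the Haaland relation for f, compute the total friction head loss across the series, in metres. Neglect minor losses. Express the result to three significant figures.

H ≈ 27.3 m

Pipe 1: V = 1.536 m/s, Re = 7.80×10^4, ε/D = 0.00431, f = 0.03029, h_1 = f(L/D)V²/2g = 27.23 m
Pipe 2: V = 0.06862 m/s, Re = 1.65×10^4, ε/D = 2.85×10^-4, f = 0.02748, h_2 = f(L/D)V²/2g = 0.04604 m
Series → Q common, losses add: H = Σh = 27.28 m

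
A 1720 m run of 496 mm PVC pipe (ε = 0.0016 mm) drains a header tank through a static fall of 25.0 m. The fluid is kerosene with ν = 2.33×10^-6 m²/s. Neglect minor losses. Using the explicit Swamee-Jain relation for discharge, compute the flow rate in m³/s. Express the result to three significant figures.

Q ≈ 0.653 m³/s

Swamee-Jain (Type II): Q = -0.965·√(gD⁵h_f/L)·ln[ε/(3.7D) + √(3.17ν²L/(gD³h_f))]
√(gD⁵h_f/L) = √(9.81·0.496⁵·25.0/1720) = 0.06543
ε/(3.7D) = 8.72×10^-7; √(3.17ν²L/(gD³h_f)) = 3.15×10^-5
Q = -0.965·0.06543·ln(3.232×10^-5) = 0.6528 m³/s
Check: V = 3.38 m/s, Re = 7.19×10^5, f = 0.01235, h_f = 24.9 m ≈ 25.0 m ✓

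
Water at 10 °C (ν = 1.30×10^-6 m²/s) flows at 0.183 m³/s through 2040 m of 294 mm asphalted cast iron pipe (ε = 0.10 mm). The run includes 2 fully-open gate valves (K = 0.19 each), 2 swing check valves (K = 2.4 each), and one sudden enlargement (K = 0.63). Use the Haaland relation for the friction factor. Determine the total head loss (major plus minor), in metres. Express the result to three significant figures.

H_L ≈ 44.0 m

V = 4Q/(πD²) = 2.696 m/s; V²/2g = 0.3704 m
Re = 6.10×10^5, ε/D = 3.40×10^-4 → f = 0.01629 (Haaland)
Major: h_f = f(L/D)·V²/2g = 0.01629·6939·0.3704 = 41.86 m
Minor: ΣK = 5.81; h_m = ΣK·V²/2g = 2.152 m
Total H_L = 41.86 + 2.152 = 44.02 m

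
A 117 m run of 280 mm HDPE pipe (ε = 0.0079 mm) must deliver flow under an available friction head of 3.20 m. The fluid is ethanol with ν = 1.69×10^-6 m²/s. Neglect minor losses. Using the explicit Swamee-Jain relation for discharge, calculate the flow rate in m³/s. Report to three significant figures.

Swamee-Jain (Type II): Q = -0.965·√(gD⁵h_f/L)·ln[ε/(3.7D) + √(3.17ν²L/(gD³h_f))]
√(gD⁵h_f/L) = √(9.81·0.280⁵·3.20/117) = 0.02149
ε/(3.7D) = 7.63×10^-6; √(3.17ν²L/(gD³h_f)) = 3.92×10^-5
Q = -0.965·0.02149·ln(4.683×10^-5) = 0.2067 m³/s
Check: V = 3.36 m/s, Re = 5.56×10^5, f = 0.01331, h_f = 3.20 m ≈ 3.20 m ✓

Q ≈ 0.207 m³/s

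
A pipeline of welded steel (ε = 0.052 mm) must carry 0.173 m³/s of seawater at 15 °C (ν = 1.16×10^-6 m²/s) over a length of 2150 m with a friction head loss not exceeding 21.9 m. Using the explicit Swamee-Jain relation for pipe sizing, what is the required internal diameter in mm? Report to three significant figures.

D ≈ 329 mm

Swamee-Jain (Type III): D = 0.66·[ε^1.25·(LQ²/(gh_f))^4.75 + ν·Q^9.4·(L/(gh_f))^5.2]^0.04
LQ²/(gh_f) = 0.2995; L/(gh_f) = 10.01
Term 1 = ε^1.25·(…)^4.75 = 1.44×10^-8; Term 2 = ν·Q^9.4·(…)^5.2 = 1.27×10^-8
D = 0.66·(1.44×10^-8 + 1.27×10^-8)^0.04 = 0.3287 m = 329 mm
Check: V = 2.04 m/s, Re = 5.78×10^5, f = 0.01490, h_f = 20.6 m ≈ 21.9 m ✓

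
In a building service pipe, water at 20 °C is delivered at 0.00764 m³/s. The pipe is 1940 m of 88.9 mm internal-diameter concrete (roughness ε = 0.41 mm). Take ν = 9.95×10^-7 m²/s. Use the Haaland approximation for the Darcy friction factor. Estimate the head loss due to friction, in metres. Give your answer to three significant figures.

h_f ≈ 51.4 m

V = 4Q/(πD²) = 4·0.00764/(π·0.0889²) = 1.231 m/s
Re = VD/ν = 1.231·0.0889/9.95×10^-7 = 1.10×10^5 → turbulent
ε/D = 0.41/88.9 = 0.00461
Haaland: f = 0.03051
h_f = f(L/D)V²/(2g) = 0.03051·(1940/0.0889)·1.231²/(2·9.81) = 51.41 m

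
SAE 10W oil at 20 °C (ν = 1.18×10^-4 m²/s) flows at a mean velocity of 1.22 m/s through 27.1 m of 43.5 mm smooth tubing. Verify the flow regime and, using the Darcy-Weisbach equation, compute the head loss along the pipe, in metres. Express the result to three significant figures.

Re = VD/ν = 1.22·0.04350/1.18×10^-4 = 450 → laminar (Re < 2300)
f = 64/Re = 0.1423
h_f = f(L/D)V²/(2g) = 0.1423·(27.1/0.04350)·1.22²/(2·9.81) = 6.725 m

h_f ≈ 6.73 m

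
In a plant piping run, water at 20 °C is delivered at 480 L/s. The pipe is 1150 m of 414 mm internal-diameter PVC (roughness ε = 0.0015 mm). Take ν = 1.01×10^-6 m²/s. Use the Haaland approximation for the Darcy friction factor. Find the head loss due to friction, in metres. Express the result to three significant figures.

h_f ≈ 19.7 m

V = 4Q/(πD²) = 4·0.480/(π·0.414²) = 3.566 m/s
Re = VD/ν = 3.566·0.414/1.01×10^-6 = 1.46×10^6 → turbulent
ε/D = 0.0015/414 = 3.62×10^-6
Haaland: f = 0.01096
h_f = f(L/D)V²/(2g) = 0.01096·(1150/0.414)·3.566²/(2·9.81) = 19.73 m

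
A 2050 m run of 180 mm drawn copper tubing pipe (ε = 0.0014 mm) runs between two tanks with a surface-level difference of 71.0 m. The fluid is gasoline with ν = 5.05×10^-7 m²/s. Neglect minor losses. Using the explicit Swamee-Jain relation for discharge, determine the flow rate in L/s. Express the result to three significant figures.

Q ≈ 82.8 L/s

Swamee-Jain (Type II): Q = -0.965·√(gD⁵h_f/L)·ln[ε/(3.7D) + √(3.17ν²L/(gD³h_f))]
√(gD⁵h_f/L) = √(9.81·0.180⁵·71.0/2050) = 0.008012
ε/(3.7D) = 2.10×10^-6; √(3.17ν²L/(gD³h_f)) = 2.02×10^-5
Q = -0.965·0.008012·ln(2.230×10^-5) = 0.08282 m³/s
Check: V = 3.25 m/s, Re = 1.16×10^6, f = 0.01153, h_f = 70.9 m ≈ 71.0 m ✓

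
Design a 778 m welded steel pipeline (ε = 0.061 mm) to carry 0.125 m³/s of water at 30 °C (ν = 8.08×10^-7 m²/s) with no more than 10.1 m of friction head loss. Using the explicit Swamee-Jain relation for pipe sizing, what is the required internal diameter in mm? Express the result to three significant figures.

D ≈ 277 mm

Swamee-Jain (Type III): D = 0.66·[ε^1.25·(LQ²/(gh_f))^4.75 + ν·Q^9.4·(L/(gh_f))^5.2]^0.04
LQ²/(gh_f) = 0.1227; L/(gh_f) = 7.852
Term 1 = ε^1.25·(…)^4.75 = 2.53×10^-10; Term 2 = ν·Q^9.4·(…)^5.2 = 1.18×10^-10
D = 0.66·(2.53×10^-10 + 1.18×10^-10)^0.04 = 0.2769 m = 277 mm
Check: V = 2.08 m/s, Re = 7.11×10^5, f = 0.01529, h_f = 9.44 m ≈ 10.1 m ✓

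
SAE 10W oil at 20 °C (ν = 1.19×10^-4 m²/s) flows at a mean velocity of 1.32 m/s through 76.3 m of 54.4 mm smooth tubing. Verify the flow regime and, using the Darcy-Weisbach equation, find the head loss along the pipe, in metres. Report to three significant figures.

h_f ≈ 13.2 m

Re = VD/ν = 1.32·0.05440/1.19×10^-4 = 603 → laminar (Re < 2300)
f = 64/Re = 0.1061
h_f = f(L/D)V²/(2g) = 0.1061·(76.3/0.05440)·1.32²/(2·9.81) = 13.21 m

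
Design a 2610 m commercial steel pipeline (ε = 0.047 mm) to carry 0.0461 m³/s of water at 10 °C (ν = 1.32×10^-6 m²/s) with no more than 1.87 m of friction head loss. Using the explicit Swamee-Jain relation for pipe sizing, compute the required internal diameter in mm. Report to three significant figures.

D ≈ 342 mm

Swamee-Jain (Type III): D = 0.66·[ε^1.25·(LQ²/(gh_f))^4.75 + ν·Q^9.4·(L/(gh_f))^5.2]^0.04
LQ²/(gh_f) = 0.3024; L/(gh_f) = 142.3
Term 1 = ε^1.25·(…)^4.75 = 1.33×10^-8; Term 2 = ν·Q^9.4·(…)^5.2 = 5.70×10^-8
D = 0.66·(1.33×10^-8 + 5.70×10^-8)^0.04 = 0.3415 m = 342 mm
Check: V = 0.503 m/s, Re = 1.30×10^5, f = 0.01784, h_f = 1.76 m ≈ 1.87 m ✓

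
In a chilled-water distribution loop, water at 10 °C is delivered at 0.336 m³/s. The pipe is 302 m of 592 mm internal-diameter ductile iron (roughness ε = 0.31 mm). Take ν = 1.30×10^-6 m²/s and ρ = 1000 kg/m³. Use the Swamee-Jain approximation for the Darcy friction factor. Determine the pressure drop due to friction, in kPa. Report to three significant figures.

Δp ≈ 6.78 kPa

V = 4Q/(πD²) = 4·0.336/(π·0.592²) = 1.221 m/s
Re = VD/ν = 1.221·0.592/1.30×10^-6 = 5.56×10^5 → turbulent
ε/D = 0.31/592 = 5.24×10^-4
Swamee-Jain: f = 0.01783
h_f = f(L/D)V²/(2g) = 0.01783·(302/0.592)·1.221²/(2·9.81) = 0.6910 m
Δp = ρg·h_f = 1000·9.81·0.6910 = 6.778 kPa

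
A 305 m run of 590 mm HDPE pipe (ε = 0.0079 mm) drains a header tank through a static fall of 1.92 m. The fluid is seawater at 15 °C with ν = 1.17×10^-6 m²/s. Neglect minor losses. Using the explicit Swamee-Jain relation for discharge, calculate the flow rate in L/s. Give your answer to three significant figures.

Swamee-Jain (Type II): Q = -0.965·√(gD⁵h_f/L)·ln[ε/(3.7D) + √(3.17ν²L/(gD³h_f))]
√(gD⁵h_f/L) = √(9.81·0.590⁵·1.92/305) = 0.06645
ε/(3.7D) = 3.62×10^-6; √(3.17ν²L/(gD³h_f)) = 1.85×10^-5
Q = -0.965·0.06645·ln(2.212×10^-5) = 0.6873 m³/s
Check: V = 2.51 m/s, Re = 1.27×10^6, f = 0.01153, h_f = 1.92 m ≈ 1.92 m ✓

Q ≈ 687 L/s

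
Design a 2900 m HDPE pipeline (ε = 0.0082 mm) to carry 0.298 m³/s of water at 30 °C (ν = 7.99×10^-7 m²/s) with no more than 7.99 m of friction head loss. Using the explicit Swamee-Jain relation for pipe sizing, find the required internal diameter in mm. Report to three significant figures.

Swamee-Jain (Type III): D = 0.66·[ε^1.25·(LQ²/(gh_f))^4.75 + ν·Q^9.4·(L/(gh_f))^5.2]^0.04
LQ²/(gh_f) = 3.286; L/(gh_f) = 37.00
Term 1 = ε^1.25·(…)^4.75 = 1.25×10^-4; Term 2 = ν·Q^9.4·(…)^5.2 = 0.00130
D = 0.66·(1.25×10^-4 + 0.00130)^0.04 = 0.5078 m = 508 mm
Check: V = 1.47 m/s, Re = 9.35×10^5, f = 0.01211, h_f = 7.63 m ≈ 7.99 m ✓

D ≈ 508 mm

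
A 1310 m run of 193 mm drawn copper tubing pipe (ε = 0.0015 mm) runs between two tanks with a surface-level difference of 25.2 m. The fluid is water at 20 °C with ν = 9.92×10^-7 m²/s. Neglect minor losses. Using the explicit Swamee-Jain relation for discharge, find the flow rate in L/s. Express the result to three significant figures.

Q ≈ 67.9 L/s

Swamee-Jain (Type II): Q = -0.965·√(gD⁵h_f/L)·ln[ε/(3.7D) + √(3.17ν²L/(gD³h_f))]
√(gD⁵h_f/L) = √(9.81·0.193⁵·25.2/1310) = 0.007109
ε/(3.7D) = 2.10×10^-6; √(3.17ν²L/(gD³h_f)) = 4.80×10^-5
Q = -0.965·0.007109·ln(5.005×10^-5) = 0.06793 m³/s
Check: V = 2.32 m/s, Re = 4.52×10^5, f = 0.01345, h_f = 25.1 m ≈ 25.2 m ✓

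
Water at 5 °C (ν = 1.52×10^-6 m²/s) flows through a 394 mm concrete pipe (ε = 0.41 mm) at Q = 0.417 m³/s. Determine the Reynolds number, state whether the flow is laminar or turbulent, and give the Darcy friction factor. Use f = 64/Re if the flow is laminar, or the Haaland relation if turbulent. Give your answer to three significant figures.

V = 4Q/(πD²) = 3.420 m/s
Re = VD/ν = 3.420·0.394/1.52×10^-6 = 8.87×10^5
Re > 4000 → turbulent; ε/D = 0.00104
Haaland: f = 0.02016

Re ≈ 8.87×10^5; turbulent; f ≈ 0.0202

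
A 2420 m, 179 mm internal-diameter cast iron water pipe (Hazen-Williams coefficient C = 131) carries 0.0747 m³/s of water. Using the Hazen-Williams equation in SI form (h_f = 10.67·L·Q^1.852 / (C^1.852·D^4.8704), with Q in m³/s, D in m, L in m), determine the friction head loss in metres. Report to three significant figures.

h_f ≈ 110 m

h_f = 10.67·2420·0.0747^1.852 / (131^1.852·0.179^4.8704) = 110.4 m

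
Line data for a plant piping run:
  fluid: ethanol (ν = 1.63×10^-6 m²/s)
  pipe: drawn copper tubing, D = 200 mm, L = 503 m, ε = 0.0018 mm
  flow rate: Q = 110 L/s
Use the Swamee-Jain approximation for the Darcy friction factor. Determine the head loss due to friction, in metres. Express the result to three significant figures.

h_f ≈ 21.3 m

V = 4Q/(πD²) = 4·0.110/(π·0.200²) = 3.501 m/s
Re = VD/ν = 3.501·0.200/1.63×10^-6 = 4.30×10^5 → turbulent
ε/D = 0.0018/200 = 9.00×10^-6
Swamee-Jain: f = 0.01359
h_f = f(L/D)V²/(2g) = 0.01359·(503/0.200)·3.501²/(2·9.81) = 21.35 m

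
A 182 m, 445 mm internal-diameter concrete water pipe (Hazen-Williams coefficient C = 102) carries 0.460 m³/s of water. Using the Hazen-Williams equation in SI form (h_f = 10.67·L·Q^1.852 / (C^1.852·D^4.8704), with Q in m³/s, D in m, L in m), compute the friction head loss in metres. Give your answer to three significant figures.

h_f ≈ 4.53 m

h_f = 10.67·182·0.460^1.852 / (102^1.852·0.445^4.8704) = 4.533 m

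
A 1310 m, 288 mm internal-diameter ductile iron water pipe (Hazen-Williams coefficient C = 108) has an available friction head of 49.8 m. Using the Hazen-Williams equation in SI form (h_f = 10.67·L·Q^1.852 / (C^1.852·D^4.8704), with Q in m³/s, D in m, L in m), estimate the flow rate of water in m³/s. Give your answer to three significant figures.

Rearranging: Q = [h_f·C^1.852·D^4.8704 / (10.67·L)]^(1/1.852)
Q = [49.8·108^1.852·0.288^4.8704 / (10.67·1310)]^0.540 = 0.1949 m³/s

Q ≈ 0.195 m³/s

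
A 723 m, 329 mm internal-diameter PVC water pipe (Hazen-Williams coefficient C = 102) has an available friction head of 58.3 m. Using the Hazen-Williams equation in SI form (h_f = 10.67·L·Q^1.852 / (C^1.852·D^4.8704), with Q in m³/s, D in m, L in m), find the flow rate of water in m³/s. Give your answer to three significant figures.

Rearranging: Q = [h_f·C^1.852·D^4.8704 / (10.67·L)]^(1/1.852)
Q = [58.3·102^1.852·0.329^4.8704 / (10.67·723)]^0.540 = 0.3920 m³/s

Q ≈ 0.392 m³/s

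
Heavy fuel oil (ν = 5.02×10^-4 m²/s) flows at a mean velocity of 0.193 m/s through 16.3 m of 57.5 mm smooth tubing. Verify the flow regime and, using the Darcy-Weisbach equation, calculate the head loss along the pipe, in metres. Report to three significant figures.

h_f ≈ 1.56 m

Re = VD/ν = 0.193·0.05750/5.02×10^-4 = 22.1 → laminar (Re < 2300)
f = 64/Re = 2.895
h_f = f(L/D)V²/(2g) = 2.895·(16.3/0.05750)·0.193²/(2·9.81) = 1.558 m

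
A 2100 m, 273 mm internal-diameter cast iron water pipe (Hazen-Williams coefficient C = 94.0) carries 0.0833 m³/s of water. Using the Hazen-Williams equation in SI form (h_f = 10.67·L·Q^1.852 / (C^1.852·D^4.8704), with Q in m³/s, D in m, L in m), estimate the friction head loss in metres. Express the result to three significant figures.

h_f = 10.67·2100·0.0833^1.852 / (94.0^1.852·0.273^4.8704) = 27.75 m

h_f ≈ 27.8 m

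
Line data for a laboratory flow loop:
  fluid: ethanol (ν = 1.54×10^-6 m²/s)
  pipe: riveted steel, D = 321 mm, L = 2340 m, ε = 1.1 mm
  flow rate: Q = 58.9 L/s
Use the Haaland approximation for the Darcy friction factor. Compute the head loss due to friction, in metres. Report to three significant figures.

h_f ≈ 5.50 m

V = 4Q/(πD²) = 4·0.0589/(π·0.321²) = 0.7278 m/s
Re = VD/ν = 0.7278·0.321/1.54×10^-6 = 1.52×10^5 → turbulent
ε/D = 1.1/321 = 0.00343
Haaland: f = 0.02795
h_f = f(L/D)V²/(2g) = 0.02795·(2340/0.321)·0.7278²/(2·9.81) = 5.500 m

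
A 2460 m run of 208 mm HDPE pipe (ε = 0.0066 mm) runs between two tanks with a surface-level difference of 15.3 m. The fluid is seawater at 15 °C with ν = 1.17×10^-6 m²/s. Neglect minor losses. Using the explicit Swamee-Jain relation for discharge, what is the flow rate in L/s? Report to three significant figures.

Q ≈ 43.4 L/s

Swamee-Jain (Type II): Q = -0.965·√(gD⁵h_f/L)·ln[ε/(3.7D) + √(3.17ν²L/(gD³h_f))]
√(gD⁵h_f/L) = √(9.81·0.208⁵·15.3/2460) = 0.004874
ε/(3.7D) = 8.58×10^-6; √(3.17ν²L/(gD³h_f)) = 8.89×10^-5
Q = -0.965·0.004874·ln(9.748×10^-5) = 0.04344 m³/s
Check: V = 1.28 m/s, Re = 2.27×10^5, f = 0.01546, h_f = 15.2 m ≈ 15.3 m ✓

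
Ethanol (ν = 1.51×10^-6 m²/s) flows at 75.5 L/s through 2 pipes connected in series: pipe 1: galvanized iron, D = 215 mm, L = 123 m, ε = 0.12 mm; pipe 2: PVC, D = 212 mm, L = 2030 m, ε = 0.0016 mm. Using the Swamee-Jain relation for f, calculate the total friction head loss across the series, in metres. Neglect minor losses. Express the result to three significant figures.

H ≈ 34.6 m

Pipe 1: V = 2.080 m/s, Re = 2.96×10^5, ε/D = 5.58×10^-4, f = 0.01867, h_1 = f(L/D)V²/2g = 2.354 m
Pipe 2: V = 2.139 m/s, Re = 3.00×10^5, ε/D = 7.55×10^-6, f = 0.01446, h_2 = f(L/D)V²/2g = 32.29 m
Series → Q common, losses add: H = Σh = 34.64 m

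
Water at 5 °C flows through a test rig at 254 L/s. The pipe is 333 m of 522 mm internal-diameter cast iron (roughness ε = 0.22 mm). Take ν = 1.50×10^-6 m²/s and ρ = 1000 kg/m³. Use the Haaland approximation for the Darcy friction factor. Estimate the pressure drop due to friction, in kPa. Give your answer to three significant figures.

V = 4Q/(πD²) = 4·0.254/(π·0.522²) = 1.187 m/s
Re = VD/ν = 1.187·0.522/1.50×10^-6 = 4.13×10^5 → turbulent
ε/D = 0.22/522 = 4.21×10^-4
Haaland: f = 0.01724
h_f = f(L/D)V²/(2g) = 0.01724·(333/0.522)·1.187²/(2·9.81) = 0.7894 m
Δp = ρg·h_f = 1000·9.81·0.7894 = 7.744 kPa

Δp ≈ 7.74 kPa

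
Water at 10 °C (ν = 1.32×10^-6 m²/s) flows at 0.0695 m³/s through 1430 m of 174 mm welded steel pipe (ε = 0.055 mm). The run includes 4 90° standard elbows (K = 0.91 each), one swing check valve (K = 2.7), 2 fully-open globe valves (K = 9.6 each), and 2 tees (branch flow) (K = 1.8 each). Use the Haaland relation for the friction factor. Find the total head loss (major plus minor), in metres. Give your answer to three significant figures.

V = 4Q/(πD²) = 2.923 m/s; V²/2g = 0.4354 m
Re = 3.85×10^5, ε/D = 3.16×10^-4 → f = 0.01657 (Haaland)
Major: h_f = f(L/D)·V²/2g = 0.01657·8218·0.4354 = 59.31 m
Minor: ΣK = 29.1; h_m = ΣK·V²/2g = 12.69 m
Total H_L = 59.31 + 12.69 = 72.00 m

H_L ≈ 72.0 m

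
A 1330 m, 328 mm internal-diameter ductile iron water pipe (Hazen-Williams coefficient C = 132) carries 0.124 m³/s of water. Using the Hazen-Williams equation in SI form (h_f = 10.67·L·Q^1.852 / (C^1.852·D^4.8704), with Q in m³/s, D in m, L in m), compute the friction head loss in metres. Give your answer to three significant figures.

h_f ≈ 8.01 m

h_f = 10.67·1330·0.124^1.852 / (132^1.852·0.328^4.8704) = 8.010 m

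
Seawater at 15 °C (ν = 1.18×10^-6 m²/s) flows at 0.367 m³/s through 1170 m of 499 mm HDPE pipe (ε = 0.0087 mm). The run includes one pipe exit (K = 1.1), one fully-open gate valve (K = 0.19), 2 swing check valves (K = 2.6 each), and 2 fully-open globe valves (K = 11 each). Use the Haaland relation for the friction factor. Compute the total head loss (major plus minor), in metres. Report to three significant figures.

V = 4Q/(πD²) = 1.877 m/s; V²/2g = 0.1795 m
Re = 7.94×10^5, ε/D = 1.74×10^-5 → f = 0.01233 (Haaland)
Major: h_f = f(L/D)·V²/2g = 0.01233·2345·0.1795 = 5.188 m
Minor: ΣK = 28.5; h_m = ΣK·V²/2g = 5.114 m
Total H_L = 5.188 + 5.114 = 10.30 m

H_L ≈ 10.3 m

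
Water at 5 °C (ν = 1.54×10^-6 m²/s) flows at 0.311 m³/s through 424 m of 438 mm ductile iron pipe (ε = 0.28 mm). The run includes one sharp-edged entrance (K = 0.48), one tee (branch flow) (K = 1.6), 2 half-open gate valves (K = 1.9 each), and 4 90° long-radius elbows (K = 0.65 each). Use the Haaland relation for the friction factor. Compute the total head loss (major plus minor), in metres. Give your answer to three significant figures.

V = 4Q/(πD²) = 2.064 m/s; V²/2g = 0.2171 m
Re = 5.87×10^5, ε/D = 6.39×10^-4 → f = 0.01831 (Haaland)
Major: h_f = f(L/D)·V²/2g = 0.01831·968.0·0.2171 = 3.848 m
Minor: ΣK = 8.48; h_m = ΣK·V²/2g = 1.841 m
Total H_L = 3.848 + 1.841 = 5.690 m

H_L ≈ 5.69 m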